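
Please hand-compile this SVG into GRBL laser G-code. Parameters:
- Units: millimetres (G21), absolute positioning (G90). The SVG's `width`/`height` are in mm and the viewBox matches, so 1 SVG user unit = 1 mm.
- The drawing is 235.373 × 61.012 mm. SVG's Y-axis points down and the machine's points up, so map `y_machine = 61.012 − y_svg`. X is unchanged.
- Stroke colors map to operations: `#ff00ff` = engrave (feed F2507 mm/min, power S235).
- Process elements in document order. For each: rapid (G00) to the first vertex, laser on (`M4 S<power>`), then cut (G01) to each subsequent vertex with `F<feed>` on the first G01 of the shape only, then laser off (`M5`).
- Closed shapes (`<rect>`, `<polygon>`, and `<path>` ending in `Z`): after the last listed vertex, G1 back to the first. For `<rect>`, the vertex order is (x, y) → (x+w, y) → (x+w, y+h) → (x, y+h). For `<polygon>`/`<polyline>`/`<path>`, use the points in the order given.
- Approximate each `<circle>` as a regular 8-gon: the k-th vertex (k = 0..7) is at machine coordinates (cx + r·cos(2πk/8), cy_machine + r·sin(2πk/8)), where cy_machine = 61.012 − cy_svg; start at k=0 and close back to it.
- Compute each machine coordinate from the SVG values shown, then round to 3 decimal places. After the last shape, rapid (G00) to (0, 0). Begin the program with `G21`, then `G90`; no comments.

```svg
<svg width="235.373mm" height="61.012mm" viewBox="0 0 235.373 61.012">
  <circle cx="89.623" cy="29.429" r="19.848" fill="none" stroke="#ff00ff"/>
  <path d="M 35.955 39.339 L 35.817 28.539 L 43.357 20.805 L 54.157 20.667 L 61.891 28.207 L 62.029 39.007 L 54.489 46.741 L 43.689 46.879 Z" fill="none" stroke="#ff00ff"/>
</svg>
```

G21
G90
G00 X109.471 Y31.583
M4 S235
G01 X103.658 Y45.618 F2507
G01 X89.623 Y51.431
G01 X75.588 Y45.618
G01 X69.775 Y31.583
G01 X75.588 Y17.548
G01 X89.623 Y11.735
G01 X103.658 Y17.548
G01 X109.471 Y31.583
M5
G00 X35.955 Y21.673
M4 S235
G01 X35.817 Y32.473 F2507
G01 X43.357 Y40.207
G01 X54.157 Y40.345
G01 X61.891 Y32.805
G01 X62.029 Y22.005
G01 X54.489 Y14.271
G01 X43.689 Y14.133
G01 X35.955 Y21.673
M5
G00 X0.000 Y0.000

viewBox `0 0 235.373 61.012` with mm width/height → 1 unit = 1 mm. Flip: y_m = 61.012 − y_svg.

**Shape 1** — `<circle>` circle, stroke `#ff00ff` → engrave (S235, F2507). Machine vertices: (109.471,31.583) → (103.658,45.618) → (89.623,51.431) → (75.588,45.618) → (69.775,31.583) → (75.588,17.548) → (89.623,11.735) → (103.658,17.548) → (109.471,31.583). Closed: final G1 returns to the first vertex.

**Shape 2** — `<path>` regular polygon, stroke `#ff00ff` → engrave (S235, F2507). Machine vertices: (35.955,21.673) → (35.817,32.473) → (43.357,40.207) → (54.157,40.345) → (61.891,32.805) → (62.029,22.005) → (54.489,14.271) → (43.689,14.133) → (35.955,21.673). Closed: final G1 returns to the first vertex.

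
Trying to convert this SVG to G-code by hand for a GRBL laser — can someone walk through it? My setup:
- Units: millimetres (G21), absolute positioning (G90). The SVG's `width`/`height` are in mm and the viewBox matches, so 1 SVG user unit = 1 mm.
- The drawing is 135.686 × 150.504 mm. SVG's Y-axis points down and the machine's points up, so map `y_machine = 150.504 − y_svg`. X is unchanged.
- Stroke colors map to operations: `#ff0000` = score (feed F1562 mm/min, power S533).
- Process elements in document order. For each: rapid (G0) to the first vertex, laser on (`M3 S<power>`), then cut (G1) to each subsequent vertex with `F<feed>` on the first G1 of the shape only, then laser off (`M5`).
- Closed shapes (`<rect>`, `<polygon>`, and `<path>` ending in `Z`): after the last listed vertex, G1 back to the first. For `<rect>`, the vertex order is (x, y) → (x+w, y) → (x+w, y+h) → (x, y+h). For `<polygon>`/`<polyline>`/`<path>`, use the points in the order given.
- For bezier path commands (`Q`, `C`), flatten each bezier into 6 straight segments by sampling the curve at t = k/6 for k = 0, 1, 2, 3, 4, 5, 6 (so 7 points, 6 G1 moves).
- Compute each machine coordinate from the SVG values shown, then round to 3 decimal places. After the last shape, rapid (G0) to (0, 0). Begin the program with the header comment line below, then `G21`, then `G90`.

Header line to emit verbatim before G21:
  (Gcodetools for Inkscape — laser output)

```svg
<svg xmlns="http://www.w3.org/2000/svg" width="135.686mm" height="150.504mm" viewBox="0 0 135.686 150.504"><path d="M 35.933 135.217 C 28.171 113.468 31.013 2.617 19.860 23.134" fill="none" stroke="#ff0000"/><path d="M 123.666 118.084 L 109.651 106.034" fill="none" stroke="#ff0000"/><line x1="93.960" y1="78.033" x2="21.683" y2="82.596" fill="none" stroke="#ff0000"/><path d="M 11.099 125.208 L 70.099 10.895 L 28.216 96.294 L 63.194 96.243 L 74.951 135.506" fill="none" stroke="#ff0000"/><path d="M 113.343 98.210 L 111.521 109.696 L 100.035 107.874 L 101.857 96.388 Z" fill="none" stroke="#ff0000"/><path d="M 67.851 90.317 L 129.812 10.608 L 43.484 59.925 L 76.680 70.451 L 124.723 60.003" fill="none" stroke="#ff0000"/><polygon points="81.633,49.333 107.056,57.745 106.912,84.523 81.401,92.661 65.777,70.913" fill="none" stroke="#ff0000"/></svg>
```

viewBox `0 0 135.686 150.504` with mm width/height → 1 unit = 1 mm. Flip: y_m = 150.504 − y_svg.

**Shape 1** — `<path>` cubic bezier, stroke `#ff0000` → score (S533, F1562). Control points (SVG): P0=(35.933,135.217), P1=(28.171,113.468), P2=(31.013,2.617), P3=(19.860,23.134); sampled at t=k/6. Machine vertices: (35.933,15.287) → (32.822,32.566) → (30.795,58.571) → (29.168,87.178) → (27.259,112.263) → (24.384,127.702) → (19.860,127.370). Open path.

**Shape 2** — `<path>` line segment, stroke `#ff0000` → score (S533, F1562). Machine vertices: (123.666,32.420) → (109.651,44.470). Open path.

**Shape 3** — `<line>` line segment, stroke `#ff0000` → score (S533, F1562). Machine vertices: (93.960,72.471) → (21.683,67.908). Open path.

**Shape 4** — `<path>` open polyline, stroke `#ff0000` → score (S533, F1562). Machine vertices: (11.099,25.296) → (70.099,139.609) → (28.216,54.210) → (63.194,54.261) → (74.951,14.998). Open path.

**Shape 5** — `<path>` regular polygon, stroke `#ff0000` → score (S533, F1562). Machine vertices: (113.343,52.294) → (111.521,40.808) → (100.035,42.630) → (101.857,54.116) → (113.343,52.294). Closed: final G1 returns to the first vertex.

**Shape 6** — `<path>` open polyline, stroke `#ff0000` → score (S533, F1562). Machine vertices: (67.851,60.187) → (129.812,139.896) → (43.484,90.579) → (76.680,80.053) → (124.723,90.501). Open path.

**Shape 7** — `<polygon>` regular polygon, stroke `#ff0000` → score (S533, F1562). Machine vertices: (81.633,101.171) → (107.056,92.759) → (106.912,65.981) → (81.401,57.843) → (65.777,79.591) → (81.633,101.171). Closed: final G1 returns to the first vertex.

(Gcodetools for Inkscape — laser output)
G21
G90
G0 X35.933 Y15.287
M3 S533
G1 X32.822 Y32.566 F1562
G1 X30.795 Y58.571
G1 X29.168 Y87.178
G1 X27.259 Y112.263
G1 X24.384 Y127.702
G1 X19.860 Y127.370
M5
G0 X123.666 Y32.420
M3 S533
G1 X109.651 Y44.470 F1562
M5
G0 X93.960 Y72.471
M3 S533
G1 X21.683 Y67.908 F1562
M5
G0 X11.099 Y25.296
M3 S533
G1 X70.099 Y139.609 F1562
G1 X28.216 Y54.210
G1 X63.194 Y54.261
G1 X74.951 Y14.998
M5
G0 X113.343 Y52.294
M3 S533
G1 X111.521 Y40.808 F1562
G1 X100.035 Y42.630
G1 X101.857 Y54.116
G1 X113.343 Y52.294
M5
G0 X67.851 Y60.187
M3 S533
G1 X129.812 Y139.896 F1562
G1 X43.484 Y90.579
G1 X76.680 Y80.053
G1 X124.723 Y90.501
M5
G0 X81.633 Y101.171
M3 S533
G1 X107.056 Y92.759 F1562
G1 X106.912 Y65.981
G1 X81.401 Y57.843
G1 X65.777 Y79.591
G1 X81.633 Y101.171
M5
G0 X0.000 Y0.000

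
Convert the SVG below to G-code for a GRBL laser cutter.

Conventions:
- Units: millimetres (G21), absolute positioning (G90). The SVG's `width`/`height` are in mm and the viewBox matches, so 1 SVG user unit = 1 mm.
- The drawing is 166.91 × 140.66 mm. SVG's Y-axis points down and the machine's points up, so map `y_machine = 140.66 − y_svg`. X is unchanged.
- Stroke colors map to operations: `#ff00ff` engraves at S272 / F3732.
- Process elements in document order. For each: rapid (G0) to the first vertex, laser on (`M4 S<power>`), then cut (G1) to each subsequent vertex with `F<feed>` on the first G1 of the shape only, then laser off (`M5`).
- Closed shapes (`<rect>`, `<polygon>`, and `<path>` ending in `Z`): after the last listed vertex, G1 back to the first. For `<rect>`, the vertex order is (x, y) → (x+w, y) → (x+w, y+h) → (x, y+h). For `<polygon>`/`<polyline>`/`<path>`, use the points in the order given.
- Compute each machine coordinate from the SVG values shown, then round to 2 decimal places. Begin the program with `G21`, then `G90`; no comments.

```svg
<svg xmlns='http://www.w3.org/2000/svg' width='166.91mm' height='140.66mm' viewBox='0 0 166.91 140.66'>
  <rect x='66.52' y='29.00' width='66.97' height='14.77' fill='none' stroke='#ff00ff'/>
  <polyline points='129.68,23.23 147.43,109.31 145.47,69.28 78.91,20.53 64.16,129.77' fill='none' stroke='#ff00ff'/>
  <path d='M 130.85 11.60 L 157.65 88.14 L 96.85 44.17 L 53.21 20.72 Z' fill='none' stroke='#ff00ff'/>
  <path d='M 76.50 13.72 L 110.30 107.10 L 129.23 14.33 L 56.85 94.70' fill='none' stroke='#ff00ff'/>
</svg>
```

Since the viewBox matches the mm dimensions, user units are millimetres directly. The only transform is the Y-flip y_m = 140.66 − y_svg.

Shape 1 is a rectangle drawn with `<rect>`. Its stroke #ff00ff means engrave at S272, F3732. After flipping Y the toolpath is (66.52,111.66) → (133.49,111.66) → (133.49,96.89) → (66.52,96.89) → (66.52,111.66), returning to the start.

Shape 2 is a open polyline drawn with `<polyline>`. Its stroke #ff00ff means engrave at S272, F3732. After flipping Y the toolpath is (129.68,117.43) → (147.43,31.35) → (145.47,71.38) → (78.91,120.13) → (64.16,10.89).

Shape 3 is a closed polygon drawn with `<path>`. Its stroke #ff00ff means engrave at S272, F3732. After flipping Y the toolpath is (130.85,129.06) → (157.65,52.52) → (96.85,96.49) → (53.21,119.94) → (130.85,129.06), returning to the start.

Shape 4 is a open polyline drawn with `<path>`. Its stroke #ff00ff means engrave at S272, F3732. After flipping Y the toolpath is (76.50,126.94) → (110.30,33.56) → (129.23,126.33) → (56.85,45.96).

G21
G90
G0 X66.52 Y111.66
M4 S272
G1 X133.49 Y111.66 F3732
G1 X133.49 Y96.89
G1 X66.52 Y96.89
G1 X66.52 Y111.66
M5
G0 X129.68 Y117.43
M4 S272
G1 X147.43 Y31.35 F3732
G1 X145.47 Y71.38
G1 X78.91 Y120.13
G1 X64.16 Y10.89
M5
G0 X130.85 Y129.06
M4 S272
G1 X157.65 Y52.52 F3732
G1 X96.85 Y96.49
G1 X53.21 Y119.94
G1 X130.85 Y129.06
M5
G0 X76.50 Y126.94
M4 S272
G1 X110.30 Y33.56 F3732
G1 X129.23 Y126.33
G1 X56.85 Y45.96
M5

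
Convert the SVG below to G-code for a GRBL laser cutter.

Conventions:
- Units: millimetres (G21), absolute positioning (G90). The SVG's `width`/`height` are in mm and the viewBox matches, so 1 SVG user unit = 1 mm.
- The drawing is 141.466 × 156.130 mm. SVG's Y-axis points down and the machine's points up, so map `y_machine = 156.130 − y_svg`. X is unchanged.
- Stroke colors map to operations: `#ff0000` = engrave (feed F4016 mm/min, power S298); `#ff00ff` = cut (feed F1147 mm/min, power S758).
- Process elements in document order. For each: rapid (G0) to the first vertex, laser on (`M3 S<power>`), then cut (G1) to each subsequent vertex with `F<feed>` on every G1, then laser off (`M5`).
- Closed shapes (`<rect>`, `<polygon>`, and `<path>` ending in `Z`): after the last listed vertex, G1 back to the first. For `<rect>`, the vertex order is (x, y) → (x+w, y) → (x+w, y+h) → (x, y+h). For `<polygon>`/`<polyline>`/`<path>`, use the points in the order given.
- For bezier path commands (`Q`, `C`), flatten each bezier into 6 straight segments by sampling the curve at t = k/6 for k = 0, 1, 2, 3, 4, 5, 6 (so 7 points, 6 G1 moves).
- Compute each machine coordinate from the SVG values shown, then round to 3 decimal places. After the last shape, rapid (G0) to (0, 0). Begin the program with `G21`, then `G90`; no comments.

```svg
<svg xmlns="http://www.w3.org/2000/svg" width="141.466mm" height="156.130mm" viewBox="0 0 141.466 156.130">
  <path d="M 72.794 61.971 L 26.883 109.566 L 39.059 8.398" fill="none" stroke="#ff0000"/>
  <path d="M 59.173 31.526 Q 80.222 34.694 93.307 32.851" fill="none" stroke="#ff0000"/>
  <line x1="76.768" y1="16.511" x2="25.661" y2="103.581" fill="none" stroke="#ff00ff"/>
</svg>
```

G21
G90
G0 X72.794 Y94.159
M3 S298
G1 X26.883 Y46.564 F4016
G1 X39.059 Y147.732 F4016
M5
G0 X59.173 Y124.604
M3 S298
G1 X65.968 Y123.687 F4016
G1 X72.321 Y123.049 F4016
G1 X78.231 Y122.689 F4016
G1 X83.699 Y122.607 F4016
G1 X88.724 Y122.804 F4016
G1 X93.307 Y123.279 F4016
M5
G0 X76.768 Y139.619
M3 S758
G1 X25.661 Y52.549 F1147
M5
G0 X0.000 Y0.000

viewBox `0 0 141.466 156.130` with mm width/height → 1 unit = 1 mm. Flip: y_m = 156.130 − y_svg.

**Shape 1** — `<path>` open polyline, stroke `#ff0000` → engrave (S298, F4016). Machine vertices: (72.794,94.159) → (26.883,46.564) → (39.059,147.732). Open path.

**Shape 2** — `<path>` quadratic bezier, stroke `#ff0000` → engrave (S298, F4016). Control points (SVG): P0=(59.173,31.526), P1=(80.222,34.694), P2=(93.307,32.851); sampled at t=k/6. Machine vertices: (59.173,124.604) → (65.968,123.687) → (72.321,123.049) → (78.231,122.689) → (83.699,122.607) → (88.724,122.804) → (93.307,123.279). Open path.

**Shape 3** — `<line>` line segment, stroke `#ff00ff` → cut (S758, F1147). Machine vertices: (76.768,139.619) → (25.661,52.549). Open path.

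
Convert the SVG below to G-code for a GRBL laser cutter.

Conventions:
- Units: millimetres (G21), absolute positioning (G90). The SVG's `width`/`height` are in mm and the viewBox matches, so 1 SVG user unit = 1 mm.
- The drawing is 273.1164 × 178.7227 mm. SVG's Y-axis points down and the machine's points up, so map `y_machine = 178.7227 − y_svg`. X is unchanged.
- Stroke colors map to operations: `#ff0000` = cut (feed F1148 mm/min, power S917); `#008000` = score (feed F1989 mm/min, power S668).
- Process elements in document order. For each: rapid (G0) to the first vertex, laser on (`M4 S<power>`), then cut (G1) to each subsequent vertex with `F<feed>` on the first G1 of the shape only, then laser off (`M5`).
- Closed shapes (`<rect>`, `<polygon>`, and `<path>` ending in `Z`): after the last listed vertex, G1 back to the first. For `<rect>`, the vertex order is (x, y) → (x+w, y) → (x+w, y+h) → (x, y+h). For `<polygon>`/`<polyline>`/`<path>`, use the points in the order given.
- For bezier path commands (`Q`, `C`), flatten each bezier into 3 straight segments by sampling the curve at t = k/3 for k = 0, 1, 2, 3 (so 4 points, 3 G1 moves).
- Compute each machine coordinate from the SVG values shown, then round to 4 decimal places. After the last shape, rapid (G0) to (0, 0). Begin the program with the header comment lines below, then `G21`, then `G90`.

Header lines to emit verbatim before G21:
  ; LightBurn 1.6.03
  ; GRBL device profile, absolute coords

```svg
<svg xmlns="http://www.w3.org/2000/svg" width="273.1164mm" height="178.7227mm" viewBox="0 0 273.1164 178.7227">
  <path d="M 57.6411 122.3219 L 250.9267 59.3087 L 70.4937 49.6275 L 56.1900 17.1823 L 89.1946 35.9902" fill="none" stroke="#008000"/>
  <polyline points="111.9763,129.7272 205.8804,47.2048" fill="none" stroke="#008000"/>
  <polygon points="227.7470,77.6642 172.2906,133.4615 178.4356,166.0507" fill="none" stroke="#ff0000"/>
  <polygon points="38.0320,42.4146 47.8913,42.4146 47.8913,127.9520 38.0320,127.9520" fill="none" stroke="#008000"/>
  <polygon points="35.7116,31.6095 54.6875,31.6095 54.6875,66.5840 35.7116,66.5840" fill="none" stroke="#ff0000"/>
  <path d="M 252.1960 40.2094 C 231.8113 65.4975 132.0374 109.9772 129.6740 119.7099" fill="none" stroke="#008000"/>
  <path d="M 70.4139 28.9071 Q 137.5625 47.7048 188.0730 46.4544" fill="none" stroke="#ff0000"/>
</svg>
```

; LightBurn 1.6.03
; GRBL device profile, absolute coords
G21
G90
G0 X57.6411 Y56.4008
M4 S668
G1 X250.9267 Y119.4140 F1989
G1 X70.4937 Y129.0952
G1 X56.1900 Y161.5404
G1 X89.1946 Y142.7325
M5
G0 X111.9763 Y48.9955
M4 S668
G1 X205.8804 Y131.5179 F1989
M5
G0 X227.7470 Y101.0585
M4 S917
G1 X172.2906 Y45.2612 F1148
G1 X178.4356 Y12.6720
G1 X227.7470 Y101.0585
M5
G0 X38.0320 Y136.3081
M4 S668
G1 X47.8913 Y136.3081 F1989
G1 X47.8913 Y50.7707
G1 X38.0320 Y50.7707
G1 X38.0320 Y136.3081
M5
G0 X35.7116 Y147.1132
M4 S917
G1 X54.6875 Y147.1132 F1148
G1 X54.6875 Y112.1387
G1 X35.7116 Y112.1387
G1 X35.7116 Y147.1132
M5
G0 X252.1960 Y138.5133
M4 S668
G1 X211.8964 Y108.8257 F1989
G1 X157.9594 Y78.3301
G1 X129.6740 Y59.0128
M5
G0 X70.4139 Y149.8156
M4 S917
G1 X113.3310 Y139.5114 F1148
G1 X152.5507 Y133.6623
G1 X188.0730 Y132.2683
M5
G0 X0.0000 Y0.0000

Since the viewBox matches the mm dimensions, user units are millimetres directly. The only transform is the Y-flip y_m = 178.7227 − y_svg.

Shape 1 is a open polyline drawn with `<path>`. Its stroke #008000 means score at S668, F1989. After flipping Y the toolpath is (57.6411,56.4008) → (250.9267,119.4140) → (70.4937,129.0952) → (56.1900,161.5404) → (89.1946,142.7325).

Shape 2 is a line segment drawn with `<polyline>`. Its stroke #008000 means score at S668, F1989. After flipping Y the toolpath is (111.9763,48.9955) → (205.8804,131.5179).

Shape 3 is a closed polygon drawn with `<polygon>`. Its stroke #ff0000 means cut at S917, F1148. After flipping Y the toolpath is (227.7470,101.0585) → (172.2906,45.2612) → (178.4356,12.6720) → (227.7470,101.0585), returning to the start.

Shape 4 is a rectangle drawn with `<polygon>`. Its stroke #008000 means score at S668, F1989. After flipping Y the toolpath is (38.0320,136.3081) → (47.8913,136.3081) → (47.8913,50.7707) → (38.0320,50.7707) → (38.0320,136.3081), returning to the start.

Shape 5 is a rectangle drawn with `<polygon>`. Its stroke #ff0000 means cut at S917, F1148. After flipping Y the toolpath is (35.7116,147.1132) → (54.6875,147.1132) → (54.6875,112.1387) → (35.7116,112.1387) → (35.7116,147.1132), returning to the start.

Shape 6 is a cubic bezier drawn with `<path>`. Its stroke #008000 means score at S668, F1989. After flipping Y the toolpath is (252.1960,138.5133) → (211.8964,108.8257) → (157.9594,78.3301) → (129.6740,59.0128).

Shape 7 is a quadratic bezier drawn with `<path>`. Its stroke #ff0000 means cut at S917, F1148. After flipping Y the toolpath is (70.4139,149.8156) → (113.3310,139.5114) → (152.5507,133.6623) → (188.0730,132.2683).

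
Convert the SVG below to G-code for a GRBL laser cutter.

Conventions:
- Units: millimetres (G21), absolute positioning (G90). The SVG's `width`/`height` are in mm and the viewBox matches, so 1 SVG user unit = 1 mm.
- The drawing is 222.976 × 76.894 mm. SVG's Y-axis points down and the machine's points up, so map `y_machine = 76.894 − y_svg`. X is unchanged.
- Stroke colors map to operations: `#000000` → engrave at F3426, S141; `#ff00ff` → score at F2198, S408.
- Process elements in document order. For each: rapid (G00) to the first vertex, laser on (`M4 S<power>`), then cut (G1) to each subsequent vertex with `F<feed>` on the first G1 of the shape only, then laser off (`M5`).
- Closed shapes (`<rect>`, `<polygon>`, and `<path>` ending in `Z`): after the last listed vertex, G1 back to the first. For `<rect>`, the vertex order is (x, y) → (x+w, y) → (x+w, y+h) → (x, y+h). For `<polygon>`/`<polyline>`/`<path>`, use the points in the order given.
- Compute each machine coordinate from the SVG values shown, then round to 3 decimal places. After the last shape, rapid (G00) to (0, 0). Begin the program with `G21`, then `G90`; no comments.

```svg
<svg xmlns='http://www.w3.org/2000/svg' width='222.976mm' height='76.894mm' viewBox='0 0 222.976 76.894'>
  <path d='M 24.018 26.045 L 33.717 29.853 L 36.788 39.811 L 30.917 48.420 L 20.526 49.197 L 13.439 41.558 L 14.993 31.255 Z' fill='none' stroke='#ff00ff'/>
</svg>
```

G21
G90
G00 X24.018 Y50.849
M4 S408
G1 X33.717 Y47.041 F2198
G1 X36.788 Y37.083
G1 X30.917 Y28.474
G1 X20.526 Y27.697
G1 X13.439 Y35.336
G1 X14.993 Y45.639
G1 X24.018 Y50.849
M5
G00 X0.000 Y0.000

viewBox `0 0 222.976 76.894` with mm width/height → 1 unit = 1 mm. Flip: y_m = 76.894 − y_svg.

**Shape 1** — `<path>` regular polygon, stroke `#ff00ff` → score (S408, F2198). Machine vertices: (24.018,50.849) → (33.717,47.041) → (36.788,37.083) → (30.917,28.474) → (20.526,27.697) → (13.439,35.336) → (14.993,45.639) → (24.018,50.849). Closed: final G1 returns to the first vertex.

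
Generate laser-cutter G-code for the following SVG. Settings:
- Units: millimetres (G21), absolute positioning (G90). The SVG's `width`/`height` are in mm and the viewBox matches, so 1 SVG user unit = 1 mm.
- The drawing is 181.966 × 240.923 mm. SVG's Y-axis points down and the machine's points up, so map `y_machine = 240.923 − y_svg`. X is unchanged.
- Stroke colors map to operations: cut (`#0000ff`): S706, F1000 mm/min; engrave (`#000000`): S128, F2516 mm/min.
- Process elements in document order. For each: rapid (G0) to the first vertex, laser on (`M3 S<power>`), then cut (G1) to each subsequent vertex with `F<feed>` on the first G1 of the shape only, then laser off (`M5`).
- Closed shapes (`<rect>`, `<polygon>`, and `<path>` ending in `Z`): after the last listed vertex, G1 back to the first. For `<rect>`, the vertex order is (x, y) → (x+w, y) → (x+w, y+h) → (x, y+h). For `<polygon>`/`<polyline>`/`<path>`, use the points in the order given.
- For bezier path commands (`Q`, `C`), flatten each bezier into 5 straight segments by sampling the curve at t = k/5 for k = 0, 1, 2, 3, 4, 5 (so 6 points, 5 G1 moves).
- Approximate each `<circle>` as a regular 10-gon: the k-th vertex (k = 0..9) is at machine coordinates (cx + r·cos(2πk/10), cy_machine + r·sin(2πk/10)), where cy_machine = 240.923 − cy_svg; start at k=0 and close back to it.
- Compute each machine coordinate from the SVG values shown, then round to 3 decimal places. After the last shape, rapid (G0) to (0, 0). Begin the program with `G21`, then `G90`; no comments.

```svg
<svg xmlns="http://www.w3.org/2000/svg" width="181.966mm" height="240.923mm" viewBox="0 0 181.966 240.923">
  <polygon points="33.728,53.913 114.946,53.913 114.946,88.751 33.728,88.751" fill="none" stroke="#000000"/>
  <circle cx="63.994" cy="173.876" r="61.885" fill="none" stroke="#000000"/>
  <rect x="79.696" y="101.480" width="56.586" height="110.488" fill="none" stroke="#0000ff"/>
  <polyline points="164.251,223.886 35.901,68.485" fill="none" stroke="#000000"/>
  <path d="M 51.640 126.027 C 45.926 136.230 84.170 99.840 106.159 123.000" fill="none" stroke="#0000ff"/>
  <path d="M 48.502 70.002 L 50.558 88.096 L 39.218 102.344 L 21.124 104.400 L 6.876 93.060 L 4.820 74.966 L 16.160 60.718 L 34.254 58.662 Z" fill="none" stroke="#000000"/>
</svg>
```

G21
G90
G0 X33.728 Y187.010
M3 S128
G1 X114.946 Y187.010 F2516
G1 X114.946 Y152.172
G1 X33.728 Y152.172
G1 X33.728 Y187.010
M5
G0 X125.879 Y67.047
M3 S128
G1 X114.060 Y103.422 F2516
G1 X83.118 Y125.903
G1 X44.870 Y125.903
G1 X13.928 Y103.422
G1 X2.109 Y67.047
G1 X13.928 Y30.672
G1 X44.870 Y8.191
G1 X83.118 Y8.191
G1 X114.060 Y30.672
G1 X125.879 Y67.047
M5
G0 X79.696 Y139.443
M3 S706
G1 X136.282 Y139.443 F1000
G1 X136.282 Y28.955
G1 X79.696 Y28.955
G1 X79.696 Y139.443
M5
G0 X164.251 Y17.037
M3 S128
G1 X35.901 Y172.438 F2516
M5
G0 X51.640 Y114.896
M3 S706
G1 X53.005 Y113.516 F1000
G1 X62.029 Y118.224
G1 X75.823 Y123.924
G1 X91.497 Y125.522
G1 X106.159 Y117.923
M5
G0 X48.502 Y170.921
M3 S128
G1 X50.558 Y152.827 F2516
G1 X39.218 Y138.579
G1 X21.124 Y136.523
G1 X6.876 Y147.863
G1 X4.820 Y165.957
G1 X16.160 Y180.205
G1 X34.254 Y182.261
G1 X48.502 Y170.921
M5
G0 X0.000 Y0.000

1 u = 1 mm; y_m = 240.923 − y.

[1] `<polygon>` rectangle, #000000→engrave S128 F2516: (33.728,187.010) → (114.946,187.010) → (114.946,152.172) → (33.728,152.172) → (33.728,187.010) (closed)

[2] `<circle>` circle, #000000→engrave S128 F2516: (125.879,67.047) → (114.060,103.422) → (83.118,125.903) → (44.870,125.903) → (13.928,103.422) → (2.109,67.047) → (13.928,30.672) → (44.870,8.191) → (83.118,8.191) → (114.060,30.672) → (125.879,67.047) (closed)

[3] `<rect>` rectangle, #0000ff→cut S706 F1000: (79.696,139.443) → (136.282,139.443) → (136.282,28.955) → (79.696,28.955) → (79.696,139.443) (closed)

[4] `<polyline>` line segment, #000000→engrave S128 F2516: (164.251,17.037) → (35.901,172.438)

[5] `<path>` cubic bezier, #0000ff→cut S706 F1000: (51.640,114.896) → (53.005,113.516) → (62.029,118.224) → (75.823,123.924) → (91.497,125.522) → (106.159,117.923)

[6] `<path>` regular polygon, #000000→engrave S128 F2516: (48.502,170.921) → (50.558,152.827) → (39.218,138.579) → (21.124,136.523) → (6.876,147.863) → (4.820,165.957) → (16.160,180.205) → (34.254,182.261) → (48.502,170.921) (closed)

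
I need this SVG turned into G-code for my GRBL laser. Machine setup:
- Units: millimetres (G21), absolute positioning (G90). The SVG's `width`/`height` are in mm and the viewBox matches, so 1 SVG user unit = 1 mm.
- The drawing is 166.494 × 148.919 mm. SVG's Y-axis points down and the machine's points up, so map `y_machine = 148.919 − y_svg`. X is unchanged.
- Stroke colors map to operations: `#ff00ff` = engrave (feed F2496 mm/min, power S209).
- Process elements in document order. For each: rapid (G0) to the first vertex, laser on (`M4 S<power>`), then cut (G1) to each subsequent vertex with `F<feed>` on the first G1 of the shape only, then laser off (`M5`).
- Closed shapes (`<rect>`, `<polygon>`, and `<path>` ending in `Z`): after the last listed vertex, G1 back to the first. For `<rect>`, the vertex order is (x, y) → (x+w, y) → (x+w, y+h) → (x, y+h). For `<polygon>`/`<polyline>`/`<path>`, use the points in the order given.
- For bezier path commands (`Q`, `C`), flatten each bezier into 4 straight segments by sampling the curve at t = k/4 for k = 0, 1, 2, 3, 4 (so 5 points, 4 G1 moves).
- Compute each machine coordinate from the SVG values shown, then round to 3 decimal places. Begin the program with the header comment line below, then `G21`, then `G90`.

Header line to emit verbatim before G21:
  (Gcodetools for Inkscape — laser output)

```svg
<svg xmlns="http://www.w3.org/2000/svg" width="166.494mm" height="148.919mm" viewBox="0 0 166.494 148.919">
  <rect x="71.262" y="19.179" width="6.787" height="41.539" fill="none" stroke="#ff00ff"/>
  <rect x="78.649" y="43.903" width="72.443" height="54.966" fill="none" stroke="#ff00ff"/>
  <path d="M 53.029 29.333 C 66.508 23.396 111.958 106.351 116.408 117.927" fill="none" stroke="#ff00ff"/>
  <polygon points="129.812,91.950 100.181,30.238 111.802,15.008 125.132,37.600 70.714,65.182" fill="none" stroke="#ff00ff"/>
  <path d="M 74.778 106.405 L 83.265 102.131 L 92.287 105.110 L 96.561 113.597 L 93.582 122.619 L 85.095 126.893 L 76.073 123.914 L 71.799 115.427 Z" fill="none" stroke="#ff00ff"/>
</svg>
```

Since the viewBox matches the mm dimensions, user units are millimetres directly. The only transform is the Y-flip y_m = 148.919 − y_svg.

Shape 1 is a rectangle drawn with `<rect>`. Its stroke #ff00ff means engrave at S209, F2496. After flipping Y the toolpath is (71.262,129.740) → (78.049,129.740) → (78.049,88.201) → (71.262,88.201) → (71.262,129.740), returning to the start.

Shape 2 is a rectangle drawn with `<rect>`. Its stroke #ff00ff means engrave at S209, F2496. After flipping Y the toolpath is (78.649,105.016) → (151.092,105.016) → (151.092,50.050) → (78.649,50.050) → (78.649,105.016), returning to the start.

Shape 3 is a cubic bezier drawn with `<path>`. Its stroke #ff00ff means engrave at S209, F2496. After flipping Y the toolpath is (53.029,119.586) → (67.993,109.876) → (88.104,81.856) → (106.523,50.553) → (116.408,30.992).

Shape 4 is a closed polygon drawn with `<polygon>`. Its stroke #ff00ff means engrave at S209, F2496. After flipping Y the toolpath is (129.812,56.969) → (100.181,118.681) → (111.802,133.911) → (125.132,111.319) → (70.714,83.737) → (129.812,56.969), returning to the start.

Shape 5 is a regular polygon drawn with `<path>`. Its stroke #ff00ff means engrave at S209, F2496. After flipping Y the toolpath is (74.778,42.514) → (83.265,46.788) → (92.287,43.809) → (96.561,35.322) → (93.582,26.300) → (85.095,22.026) → (76.073,25.005) → (71.799,33.492) → (74.778,42.514), returning to the start.

(Gcodetools for Inkscape — laser output)
G21
G90
G0 X71.262 Y129.740
M4 S209
G1 X78.049 Y129.740 F2496
G1 X78.049 Y88.201
G1 X71.262 Y88.201
G1 X71.262 Y129.740
M5
G0 X78.649 Y105.016
M4 S209
G1 X151.092 Y105.016 F2496
G1 X151.092 Y50.050
G1 X78.649 Y50.050
G1 X78.649 Y105.016
M5
G0 X53.029 Y119.586
M4 S209
G1 X67.993 Y109.876 F2496
G1 X88.104 Y81.856
G1 X106.523 Y50.553
G1 X116.408 Y30.992
M5
G0 X129.812 Y56.969
M4 S209
G1 X100.181 Y118.681 F2496
G1 X111.802 Y133.911
G1 X125.132 Y111.319
G1 X70.714 Y83.737
G1 X129.812 Y56.969
M5
G0 X74.778 Y42.514
M4 S209
G1 X83.265 Y46.788 F2496
G1 X92.287 Y43.809
G1 X96.561 Y35.322
G1 X93.582 Y26.300
G1 X85.095 Y22.026
G1 X76.073 Y25.005
G1 X71.799 Y33.492
G1 X74.778 Y42.514
M5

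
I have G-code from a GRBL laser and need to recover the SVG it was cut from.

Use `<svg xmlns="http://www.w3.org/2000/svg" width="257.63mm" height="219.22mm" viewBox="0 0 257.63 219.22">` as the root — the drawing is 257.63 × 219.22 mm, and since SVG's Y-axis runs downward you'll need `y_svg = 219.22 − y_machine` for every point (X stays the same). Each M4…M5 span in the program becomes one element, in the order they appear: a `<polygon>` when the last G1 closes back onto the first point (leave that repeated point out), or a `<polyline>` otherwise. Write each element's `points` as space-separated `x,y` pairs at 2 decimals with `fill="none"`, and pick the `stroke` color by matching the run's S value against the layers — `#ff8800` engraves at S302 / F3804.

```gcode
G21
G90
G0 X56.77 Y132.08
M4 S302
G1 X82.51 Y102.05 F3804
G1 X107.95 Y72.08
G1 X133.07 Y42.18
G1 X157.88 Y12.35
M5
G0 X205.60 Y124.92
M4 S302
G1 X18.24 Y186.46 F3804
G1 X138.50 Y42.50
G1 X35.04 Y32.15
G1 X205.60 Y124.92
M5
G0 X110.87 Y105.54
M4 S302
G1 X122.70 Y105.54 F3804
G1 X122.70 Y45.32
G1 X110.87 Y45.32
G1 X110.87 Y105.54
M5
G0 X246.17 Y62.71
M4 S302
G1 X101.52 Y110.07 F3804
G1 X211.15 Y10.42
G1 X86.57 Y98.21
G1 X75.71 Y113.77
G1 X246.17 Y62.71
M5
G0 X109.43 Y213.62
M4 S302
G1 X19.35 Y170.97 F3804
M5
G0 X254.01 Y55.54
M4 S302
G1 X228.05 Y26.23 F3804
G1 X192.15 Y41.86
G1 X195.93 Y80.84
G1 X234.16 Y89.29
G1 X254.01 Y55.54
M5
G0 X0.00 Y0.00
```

<svg xmlns="http://www.w3.org/2000/svg" width="257.63mm" height="219.22mm" viewBox="0 0 257.63 219.22">
  <polyline points="56.77,87.14 82.51,117.17 107.95,147.14 133.07,177.04 157.88,206.87" fill="none" stroke="#ff8800"/>
  <polygon points="205.60,94.30 18.24,32.76 138.50,176.72 35.04,187.07" fill="none" stroke="#ff8800"/>
  <polygon points="110.87,113.68 122.70,113.68 122.70,173.90 110.87,173.90" fill="none" stroke="#ff8800"/>
  <polygon points="246.17,156.51 101.52,109.15 211.15,208.80 86.57,121.01 75.71,105.45" fill="none" stroke="#ff8800"/>
  <polyline points="109.43,5.60 19.35,48.25" fill="none" stroke="#ff8800"/>
  <polygon points="254.01,163.68 228.05,192.99 192.15,177.36 195.93,138.38 234.16,129.93" fill="none" stroke="#ff8800"/>
</svg>

Machine Y-up, SVG Y-down with viewBox height 219.22, so y_svg = 219.22 − y_machine; X carries over. Every run uses S302, so all elements get stroke `#ff8800` (engrave).

Run 1: The run is open, so emit a `<polyline>` with points (Y-flipped): 56.77,87.14 82.51,117.17 107.95,147.14 133.07,177.04 157.88,206.87.

Run 2: The run returns to its start, so emit a `<polygon>` with points (Y-flipped): 205.60,94.30 18.24,32.76 138.50,176.72 35.04,187.07.

Run 3: The run returns to its start, so emit a `<polygon>` with points (Y-flipped): 110.87,113.68 122.70,113.68 122.70,173.90 110.87,173.90.

Run 4: The run returns to its start, so emit a `<polygon>` with points (Y-flipped): 246.17,156.51 101.52,109.15 211.15,208.80 86.57,121.01 75.71,105.45.

Run 5: The run is open, so emit a `<polyline>` with points (Y-flipped): 109.43,5.60 19.35,48.25.

Run 6: The run returns to its start, so emit a `<polygon>` with points (Y-flipped): 254.01,163.68 228.05,192.99 192.15,177.36 195.93,138.38 234.16,129.93.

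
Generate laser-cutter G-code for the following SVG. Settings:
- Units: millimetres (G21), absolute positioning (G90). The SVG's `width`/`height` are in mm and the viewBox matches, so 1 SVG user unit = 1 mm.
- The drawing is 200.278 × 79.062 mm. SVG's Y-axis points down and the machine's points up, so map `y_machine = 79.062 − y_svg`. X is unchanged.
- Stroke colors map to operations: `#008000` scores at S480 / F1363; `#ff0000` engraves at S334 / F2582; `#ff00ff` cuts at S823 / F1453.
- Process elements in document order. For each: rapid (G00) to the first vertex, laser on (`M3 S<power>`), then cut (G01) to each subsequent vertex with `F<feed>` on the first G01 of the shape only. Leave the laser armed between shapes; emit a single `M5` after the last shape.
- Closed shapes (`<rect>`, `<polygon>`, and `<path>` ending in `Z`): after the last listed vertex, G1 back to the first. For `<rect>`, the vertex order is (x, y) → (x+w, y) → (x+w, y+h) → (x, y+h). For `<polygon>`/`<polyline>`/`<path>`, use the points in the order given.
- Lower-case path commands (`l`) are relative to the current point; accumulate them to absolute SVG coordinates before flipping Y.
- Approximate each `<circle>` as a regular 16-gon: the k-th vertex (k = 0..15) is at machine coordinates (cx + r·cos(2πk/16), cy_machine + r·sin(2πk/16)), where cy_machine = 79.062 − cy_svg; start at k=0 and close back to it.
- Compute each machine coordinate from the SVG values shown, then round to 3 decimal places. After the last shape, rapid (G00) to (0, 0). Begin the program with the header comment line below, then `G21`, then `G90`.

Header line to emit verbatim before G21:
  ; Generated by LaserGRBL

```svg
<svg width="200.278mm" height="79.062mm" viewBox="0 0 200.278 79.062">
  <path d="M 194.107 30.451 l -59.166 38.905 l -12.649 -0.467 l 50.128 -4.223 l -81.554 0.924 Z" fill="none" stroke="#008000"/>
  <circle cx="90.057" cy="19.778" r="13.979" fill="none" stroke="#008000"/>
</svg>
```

; Generated by LaserGRBL
G21
G90
G00 X194.107 Y48.611
M3 S480
G01 X134.941 Y9.706 F1363
G01 X122.292 Y10.173
G01 X172.420 Y14.396
G01 X90.866 Y13.472
G01 X194.107 Y48.611
G00 X104.036 Y59.284
M3 S480
G01 X102.972 Y64.634 F1363
G01 X99.942 Y69.169
G01 X95.407 Y72.199
G01 X90.057 Y73.263
G01 X84.707 Y72.199
G01 X80.172 Y69.169
G01 X77.142 Y64.634
G01 X76.078 Y59.284
G01 X77.142 Y53.934
G01 X80.172 Y49.399
G01 X84.707 Y46.369
G01 X90.057 Y45.305
G01 X95.407 Y46.369
G01 X99.942 Y49.399
G01 X102.972 Y53.934
G01 X104.036 Y59.284
M5
G00 X0.000 Y0.000

1 u = 1 mm; y_m = 79.062 − y.

[1] `<path>` closed polygon, #008000→score S480 F1363: (194.107,48.611) → (134.941,9.706) → (122.292,10.173) → (172.420,14.396) → (90.866,13.472) → (194.107,48.611) (closed)

[2] `<circle>` circle, #008000→score S480 F1363: (104.036,59.284) → (102.972,64.634) → (99.942,69.169) → (95.407,72.199) → (90.057,73.263) → (84.707,72.199) → (80.172,69.169) → (77.142,64.634) → (76.078,59.284) → (77.142,53.934) → (80.172,49.399) → (84.707,46.369) → (90.057,45.305) → (95.407,46.369) → (99.942,49.399) → (102.972,53.934) → (104.036,59.284) (closed)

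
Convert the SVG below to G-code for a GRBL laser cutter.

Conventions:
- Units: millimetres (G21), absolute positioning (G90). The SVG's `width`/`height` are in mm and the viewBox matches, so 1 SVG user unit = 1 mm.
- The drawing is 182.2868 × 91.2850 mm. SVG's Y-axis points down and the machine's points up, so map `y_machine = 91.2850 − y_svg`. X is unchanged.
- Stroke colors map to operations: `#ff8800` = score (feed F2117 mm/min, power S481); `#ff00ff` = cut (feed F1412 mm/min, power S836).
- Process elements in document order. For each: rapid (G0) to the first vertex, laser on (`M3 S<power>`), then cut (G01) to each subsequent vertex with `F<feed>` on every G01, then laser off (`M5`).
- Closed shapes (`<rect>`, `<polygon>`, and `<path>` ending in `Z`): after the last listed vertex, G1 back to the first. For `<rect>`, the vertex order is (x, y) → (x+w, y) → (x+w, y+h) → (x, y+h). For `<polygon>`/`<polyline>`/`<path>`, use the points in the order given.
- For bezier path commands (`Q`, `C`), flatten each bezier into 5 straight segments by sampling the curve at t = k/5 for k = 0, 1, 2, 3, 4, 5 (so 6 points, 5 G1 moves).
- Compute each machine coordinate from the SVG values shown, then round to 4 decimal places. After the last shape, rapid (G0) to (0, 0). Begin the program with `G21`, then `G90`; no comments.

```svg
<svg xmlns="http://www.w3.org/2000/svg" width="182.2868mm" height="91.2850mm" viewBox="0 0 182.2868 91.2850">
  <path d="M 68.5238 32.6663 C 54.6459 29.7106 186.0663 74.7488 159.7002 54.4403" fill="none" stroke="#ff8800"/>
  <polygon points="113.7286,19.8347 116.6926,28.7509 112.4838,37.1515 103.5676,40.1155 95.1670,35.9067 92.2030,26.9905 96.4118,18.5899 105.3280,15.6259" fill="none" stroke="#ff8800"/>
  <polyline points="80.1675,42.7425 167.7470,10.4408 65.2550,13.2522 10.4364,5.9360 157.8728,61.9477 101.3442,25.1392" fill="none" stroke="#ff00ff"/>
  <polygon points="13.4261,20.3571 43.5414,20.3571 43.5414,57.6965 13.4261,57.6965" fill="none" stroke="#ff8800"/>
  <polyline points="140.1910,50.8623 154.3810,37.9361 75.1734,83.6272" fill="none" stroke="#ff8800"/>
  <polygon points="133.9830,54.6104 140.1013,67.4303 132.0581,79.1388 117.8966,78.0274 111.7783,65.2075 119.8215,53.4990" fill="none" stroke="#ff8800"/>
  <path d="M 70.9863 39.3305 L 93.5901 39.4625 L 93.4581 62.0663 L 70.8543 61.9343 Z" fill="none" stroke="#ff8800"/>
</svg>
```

G21
G90
G0 X68.5238 Y58.6187
M3 S481
G01 X75.2082 Y55.5396 F2117
G01 X102.2161 Y46.3823 F2117
G01 X134.9994 Y36.5871 F2117
G01 X159.0102 Y31.5945 F2117
G01 X159.7002 Y36.8447 F2117
M5
G0 X113.7286 Y71.4503
M3 S481
G01 X116.6926 Y62.5341 F2117
G01 X112.4838 Y54.1335 F2117
G01 X103.5676 Y51.1695 F2117
G01 X95.1670 Y55.3783 F2117
G01 X92.2030 Y64.2945 F2117
G01 X96.4118 Y72.6951 F2117
G01 X105.3280 Y75.6591 F2117
G01 X113.7286 Y71.4503 F2117
M5
G0 X80.1675 Y48.5425
M3 S836
G01 X167.7470 Y80.8442 F1412
G01 X65.2550 Y78.0328 F1412
G01 X10.4364 Y85.3490 F1412
G01 X157.8728 Y29.3373 F1412
G01 X101.3442 Y66.1458 F1412
M5
G0 X13.4261 Y70.9279
M3 S481
G01 X43.5414 Y70.9279 F2117
G01 X43.5414 Y33.5885 F2117
G01 X13.4261 Y33.5885 F2117
G01 X13.4261 Y70.9279 F2117
M5
G0 X140.1910 Y40.4227
M3 S481
G01 X154.3810 Y53.3489 F2117
G01 X75.1734 Y7.6578 F2117
M5
G0 X133.9830 Y36.6746
M3 S481
G01 X140.1013 Y23.8547 F2117
G01 X132.0581 Y12.1462 F2117
G01 X117.8966 Y13.2576 F2117
G01 X111.7783 Y26.0775 F2117
G01 X119.8215 Y37.7860 F2117
G01 X133.9830 Y36.6746 F2117
M5
G0 X70.9863 Y51.9545
M3 S481
G01 X93.5901 Y51.8225 F2117
G01 X93.4581 Y29.2187 F2117
G01 X70.8543 Y29.3507 F2117
G01 X70.9863 Y51.9545 F2117
M5
G0 X0.0000 Y0.0000

Since the viewBox matches the mm dimensions, user units are millimetres directly. The only transform is the Y-flip y_m = 91.2850 − y_svg.

Shape 1 is a cubic bezier drawn with `<path>`. Its stroke #ff8800 means score at S481, F2117. After flipping Y the toolpath is (68.5238,58.6187) → (75.2082,55.5396) → (102.2161,46.3823) → (134.9994,36.5871) → (159.0102,31.5945) → (159.7002,36.8447).

Shape 2 is a regular polygon drawn with `<polygon>`. Its stroke #ff8800 means score at S481, F2117. After flipping Y the toolpath is (113.7286,71.4503) → (116.6926,62.5341) → (112.4838,54.1335) → (103.5676,51.1695) → (95.1670,55.3783) → (92.2030,64.2945) → (96.4118,72.6951) → (105.3280,75.6591) → (113.7286,71.4503), returning to the start.

Shape 3 is a open polyline drawn with `<polyline>`. Its stroke #ff00ff means cut at S836, F1412. After flipping Y the toolpath is (80.1675,48.5425) → (167.7470,80.8442) → (65.2550,78.0328) → (10.4364,85.3490) → (157.8728,29.3373) → (101.3442,66.1458).

Shape 4 is a rectangle drawn with `<polygon>`. Its stroke #ff8800 means score at S481, F2117. After flipping Y the toolpath is (13.4261,70.9279) → (43.5414,70.9279) → (43.5414,33.5885) → (13.4261,33.5885) → (13.4261,70.9279), returning to the start.

Shape 5 is a open polyline drawn with `<polyline>`. Its stroke #ff8800 means score at S481, F2117. After flipping Y the toolpath is (140.1910,40.4227) → (154.3810,53.3489) → (75.1734,7.6578).

Shape 6 is a regular polygon drawn with `<polygon>`. Its stroke #ff8800 means score at S481, F2117. After flipping Y the toolpath is (133.9830,36.6746) → (140.1013,23.8547) → (132.0581,12.1462) → (117.8966,13.2576) → (111.7783,26.0775) → (119.8215,37.7860) → (133.9830,36.6746), returning to the start.

Shape 7 is a regular polygon drawn with `<path>`. Its stroke #ff8800 means score at S481, F2117. After flipping Y the toolpath is (70.9863,51.9545) → (93.5901,51.8225) → (93.4581,29.2187) → (70.8543,29.3507) → (70.9863,51.9545), returning to the start.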